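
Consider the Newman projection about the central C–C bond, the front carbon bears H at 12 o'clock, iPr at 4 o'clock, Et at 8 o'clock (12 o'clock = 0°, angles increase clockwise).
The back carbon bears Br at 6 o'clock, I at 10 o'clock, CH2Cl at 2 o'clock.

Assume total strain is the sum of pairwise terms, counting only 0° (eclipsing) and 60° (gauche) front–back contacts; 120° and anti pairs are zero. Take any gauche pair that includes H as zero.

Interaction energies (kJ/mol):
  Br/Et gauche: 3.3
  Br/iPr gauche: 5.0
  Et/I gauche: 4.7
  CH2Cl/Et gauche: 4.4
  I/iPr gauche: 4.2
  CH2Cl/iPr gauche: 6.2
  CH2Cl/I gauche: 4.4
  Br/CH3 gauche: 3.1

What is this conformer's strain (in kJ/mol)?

This conformer (staggered): iPr–Br gauche, iPr–CH2Cl gauche, Et–Br gauche, Et–I gauche; 5.0 + 6.2 + 3.3 + 4.7 = 19.2 kJ/mol.

19.2 kJ/mol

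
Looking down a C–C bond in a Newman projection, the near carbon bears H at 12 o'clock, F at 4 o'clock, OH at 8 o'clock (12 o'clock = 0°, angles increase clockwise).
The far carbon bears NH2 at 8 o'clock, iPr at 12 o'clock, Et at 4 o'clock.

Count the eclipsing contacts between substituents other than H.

2

Non-H eclipsing pairs: F(120°)/Et(120°); OH(240°)/NH2(240°) — 2 interactions.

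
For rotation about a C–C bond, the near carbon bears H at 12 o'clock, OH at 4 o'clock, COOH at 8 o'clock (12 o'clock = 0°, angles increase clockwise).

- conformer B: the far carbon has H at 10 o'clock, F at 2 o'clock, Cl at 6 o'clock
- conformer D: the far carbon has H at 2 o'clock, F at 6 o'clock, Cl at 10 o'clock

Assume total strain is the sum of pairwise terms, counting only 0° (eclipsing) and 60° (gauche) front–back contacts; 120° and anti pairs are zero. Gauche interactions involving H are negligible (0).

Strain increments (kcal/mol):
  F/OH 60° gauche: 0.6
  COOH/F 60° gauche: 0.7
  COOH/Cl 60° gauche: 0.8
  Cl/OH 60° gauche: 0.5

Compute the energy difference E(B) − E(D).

B (staggered): OH(120°)/F(60°) gauche 0.6; OH(120°)/Cl(180°) gauche 0.5; COOH(240°)/Cl(180°) gauche 0.8 → 1.9 kcal/mol.
D (staggered): OH(120°)/F(180°) gauche 0.6; COOH(240°)/F(180°) gauche 0.7; COOH(240°)/Cl(300°) gauche 0.8 → 2.1 kcal/mol.
E(B) − E(D) = 1.9 − 2.1 = -0.2 kcal/mol.

-0.2 kcal/mol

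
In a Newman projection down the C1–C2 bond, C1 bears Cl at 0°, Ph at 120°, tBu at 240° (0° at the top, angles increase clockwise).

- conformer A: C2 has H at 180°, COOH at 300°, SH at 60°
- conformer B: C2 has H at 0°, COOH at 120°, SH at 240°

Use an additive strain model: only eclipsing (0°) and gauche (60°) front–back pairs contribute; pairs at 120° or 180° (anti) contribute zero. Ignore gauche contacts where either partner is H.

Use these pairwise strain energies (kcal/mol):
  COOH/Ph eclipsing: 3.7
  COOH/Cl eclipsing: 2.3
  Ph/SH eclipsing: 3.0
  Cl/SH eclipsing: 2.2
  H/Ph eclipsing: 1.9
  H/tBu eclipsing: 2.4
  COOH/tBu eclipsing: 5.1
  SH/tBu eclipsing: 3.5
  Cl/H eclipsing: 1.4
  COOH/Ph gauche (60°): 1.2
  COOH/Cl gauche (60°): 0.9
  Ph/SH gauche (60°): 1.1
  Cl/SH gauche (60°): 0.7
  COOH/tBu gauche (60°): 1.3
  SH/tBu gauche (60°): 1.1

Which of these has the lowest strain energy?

A

A is staggered. Cl at 0° is gauche with COOH at 300° (0.9); Cl at 0° is gauche with SH at 60° (0.7); Ph at 120° is gauche with SH at 60° (1.1); tBu at 240° is gauche with COOH at 300° (1.3). Total 4.0 kcal/mol.
B is eclipsed. Cl at 0° is eclipsed with H at 0° (1.4); Ph at 120° is eclipsed with COOH at 120° (3.7); tBu at 240° is eclipsed with SH at 240° (3.5). Total 8.6 kcal/mol.
A has the lowest total (4.0 kcal/mol).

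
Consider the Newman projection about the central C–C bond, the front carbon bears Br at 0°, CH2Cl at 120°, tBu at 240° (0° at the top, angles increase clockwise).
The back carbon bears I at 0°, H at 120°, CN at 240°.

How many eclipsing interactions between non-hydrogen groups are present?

Non-H eclipsing pairs: Br(0°)/I(0°); tBu(240°)/CN(240°) — 2 interactions.

2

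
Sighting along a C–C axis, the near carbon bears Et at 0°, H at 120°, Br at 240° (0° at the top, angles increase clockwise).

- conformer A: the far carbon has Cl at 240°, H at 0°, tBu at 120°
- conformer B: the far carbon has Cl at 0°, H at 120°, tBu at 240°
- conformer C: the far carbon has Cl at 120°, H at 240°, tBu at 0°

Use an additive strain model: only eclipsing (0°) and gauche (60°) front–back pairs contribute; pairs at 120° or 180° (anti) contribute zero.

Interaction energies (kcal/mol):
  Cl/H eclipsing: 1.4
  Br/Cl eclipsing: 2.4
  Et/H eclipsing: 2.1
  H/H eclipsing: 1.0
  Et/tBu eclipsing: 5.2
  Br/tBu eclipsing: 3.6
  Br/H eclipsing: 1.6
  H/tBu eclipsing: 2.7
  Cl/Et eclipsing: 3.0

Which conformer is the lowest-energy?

A

A (eclipsed): Et(0°)/H(0°) eclipsed 2.1; H(120°)/tBu(120°) eclipsed 2.7; Br(240°)/Cl(240°) eclipsed 2.4 → 7.2 kcal/mol.
B (eclipsed): Et(0°)/Cl(0°) eclipsed 3.0; H(120°)/H(120°) eclipsed 1.0; Br(240°)/tBu(240°) eclipsed 3.6 → 7.6 kcal/mol.
C (eclipsed): Et(0°)/tBu(0°) eclipsed 5.2; H(120°)/Cl(120°) eclipsed 1.4; Br(240°)/H(240°) eclipsed 1.6 → 8.2 kcal/mol.
A has the lowest total (7.2 kcal/mol).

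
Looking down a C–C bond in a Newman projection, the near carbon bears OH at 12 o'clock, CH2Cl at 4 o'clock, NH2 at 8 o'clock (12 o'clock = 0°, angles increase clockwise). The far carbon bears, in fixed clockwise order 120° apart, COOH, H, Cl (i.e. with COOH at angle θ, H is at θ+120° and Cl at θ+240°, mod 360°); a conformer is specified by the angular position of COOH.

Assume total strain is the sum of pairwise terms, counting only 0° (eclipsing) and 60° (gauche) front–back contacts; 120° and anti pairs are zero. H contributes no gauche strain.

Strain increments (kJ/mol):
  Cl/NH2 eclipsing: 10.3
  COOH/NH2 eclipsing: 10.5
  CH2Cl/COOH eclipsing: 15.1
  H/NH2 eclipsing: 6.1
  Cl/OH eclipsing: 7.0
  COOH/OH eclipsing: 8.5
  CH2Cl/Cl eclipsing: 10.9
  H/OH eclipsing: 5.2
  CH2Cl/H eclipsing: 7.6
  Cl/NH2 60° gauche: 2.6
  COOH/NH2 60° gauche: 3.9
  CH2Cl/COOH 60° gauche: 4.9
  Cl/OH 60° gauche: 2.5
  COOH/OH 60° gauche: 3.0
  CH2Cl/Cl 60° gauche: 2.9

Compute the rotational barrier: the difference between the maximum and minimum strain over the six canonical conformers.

COOH at 0° (eclipsed): OH–COOH eclipsed, CH2Cl–H eclipsed, NH2–Cl eclipsed; 8.5 + 7.6 + 10.3 = 26.4 kJ/mol.
COOH at 60° (staggered): OH–COOH gauche, OH–Cl gauche, CH2Cl–COOH gauche, NH2–Cl gauche; 3.0 + 2.5 + 4.9 + 2.6 = 13.0 kJ/mol.
COOH at 120° (eclipsed): OH–Cl eclipsed, CH2Cl–COOH eclipsed, NH2–H eclipsed; 7.0 + 15.1 + 6.1 = 28.2 kJ/mol.
COOH at 180° (staggered): OH–Cl gauche, CH2Cl–COOH gauche, CH2Cl–Cl gauche, NH2–COOH gauche; 2.5 + 4.9 + 2.9 + 3.9 = 14.2 kJ/mol.
COOH at 240° (eclipsed): OH–H eclipsed, CH2Cl–Cl eclipsed, NH2–COOH eclipsed; 5.2 + 10.9 + 10.5 = 26.6 kJ/mol.
COOH at 300° (staggered): OH–COOH gauche, CH2Cl–Cl gauche, NH2–COOH gauche, NH2–Cl gauche; 3.0 + 2.9 + 3.9 + 2.6 = 12.4 kJ/mol.
Max at 120° (28.2 kJ/mol), min at 300° (12.4 kJ/mol); barrier = 15.8 kJ/mol.

15.8 kJ/mol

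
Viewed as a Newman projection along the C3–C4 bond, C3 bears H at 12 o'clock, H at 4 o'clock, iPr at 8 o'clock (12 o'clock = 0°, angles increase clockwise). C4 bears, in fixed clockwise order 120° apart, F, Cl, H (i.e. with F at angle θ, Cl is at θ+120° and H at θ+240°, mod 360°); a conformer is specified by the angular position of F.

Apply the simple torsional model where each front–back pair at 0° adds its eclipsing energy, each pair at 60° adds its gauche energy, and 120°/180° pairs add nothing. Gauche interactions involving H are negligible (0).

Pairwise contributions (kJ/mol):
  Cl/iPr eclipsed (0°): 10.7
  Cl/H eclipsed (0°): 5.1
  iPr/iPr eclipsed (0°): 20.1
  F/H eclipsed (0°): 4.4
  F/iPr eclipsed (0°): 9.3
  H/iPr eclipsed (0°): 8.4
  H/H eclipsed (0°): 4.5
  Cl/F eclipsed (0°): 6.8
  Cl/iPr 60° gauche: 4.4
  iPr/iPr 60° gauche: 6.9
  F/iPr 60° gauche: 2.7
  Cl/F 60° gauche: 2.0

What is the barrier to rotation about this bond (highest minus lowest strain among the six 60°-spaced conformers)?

F at 0° (eclipsed): H–F eclipsed, H–Cl eclipsed, iPr–H eclipsed; 4.4 + 5.1 + 8.4 = 17.9 kJ/mol.
F at 60° (staggered): iPr–Cl gauche; 4.4 = 4.4 kJ/mol.
F at 120° (eclipsed): H–H eclipsed, H–F eclipsed, iPr–Cl eclipsed; 4.5 + 4.4 + 10.7 = 19.6 kJ/mol.
F at 180° (staggered): iPr–F gauche, iPr–Cl gauche; 2.7 + 4.4 = 7.1 kJ/mol.
F at 240° (eclipsed): H–Cl eclipsed, H–H eclipsed, iPr–F eclipsed; 5.1 + 4.5 + 9.3 = 18.9 kJ/mol.
F at 300° (staggered): iPr–F gauche; 2.7 = 2.7 kJ/mol.
Max at 120° (19.6 kJ/mol), min at 300° (2.7 kJ/mol); barrier = 16.9 kJ/mol.

16.9 kJ/mol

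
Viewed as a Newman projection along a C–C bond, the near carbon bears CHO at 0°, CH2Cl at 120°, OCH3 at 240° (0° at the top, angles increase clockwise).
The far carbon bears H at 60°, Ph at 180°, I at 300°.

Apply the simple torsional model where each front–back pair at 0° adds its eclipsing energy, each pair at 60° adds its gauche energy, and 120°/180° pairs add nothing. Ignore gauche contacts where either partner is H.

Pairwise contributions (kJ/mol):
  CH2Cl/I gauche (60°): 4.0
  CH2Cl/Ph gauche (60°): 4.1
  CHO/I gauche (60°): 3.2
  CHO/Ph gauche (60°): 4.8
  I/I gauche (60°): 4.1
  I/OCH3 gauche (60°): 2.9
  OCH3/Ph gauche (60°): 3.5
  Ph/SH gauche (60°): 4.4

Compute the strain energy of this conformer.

13.7 kJ/mol

This conformer (staggered): CHO(0°)/I(300°) gauche 3.2; CH2Cl(120°)/Ph(180°) gauche 4.1; OCH3(240°)/Ph(180°) gauche 3.5; OCH3(240°)/I(300°) gauche 2.9 → 13.7 kJ/mol.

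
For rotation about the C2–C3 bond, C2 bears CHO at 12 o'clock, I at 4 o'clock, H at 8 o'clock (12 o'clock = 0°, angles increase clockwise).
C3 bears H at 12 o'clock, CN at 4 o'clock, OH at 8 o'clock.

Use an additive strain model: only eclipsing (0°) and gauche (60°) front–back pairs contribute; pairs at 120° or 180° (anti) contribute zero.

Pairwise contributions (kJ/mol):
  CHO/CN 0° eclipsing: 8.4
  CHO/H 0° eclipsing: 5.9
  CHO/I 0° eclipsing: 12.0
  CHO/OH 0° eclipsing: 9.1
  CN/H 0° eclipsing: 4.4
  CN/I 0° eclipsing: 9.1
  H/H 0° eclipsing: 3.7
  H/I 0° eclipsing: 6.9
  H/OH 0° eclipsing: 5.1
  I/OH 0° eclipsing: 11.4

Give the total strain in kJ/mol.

20.1 kJ/mol

This conformer (eclipsed): CHO(0°)/H(0°) eclipsed 5.9; I(120°)/CN(120°) eclipsed 9.1; H(240°)/OH(240°) eclipsed 5.1 → 20.1 kJ/mol.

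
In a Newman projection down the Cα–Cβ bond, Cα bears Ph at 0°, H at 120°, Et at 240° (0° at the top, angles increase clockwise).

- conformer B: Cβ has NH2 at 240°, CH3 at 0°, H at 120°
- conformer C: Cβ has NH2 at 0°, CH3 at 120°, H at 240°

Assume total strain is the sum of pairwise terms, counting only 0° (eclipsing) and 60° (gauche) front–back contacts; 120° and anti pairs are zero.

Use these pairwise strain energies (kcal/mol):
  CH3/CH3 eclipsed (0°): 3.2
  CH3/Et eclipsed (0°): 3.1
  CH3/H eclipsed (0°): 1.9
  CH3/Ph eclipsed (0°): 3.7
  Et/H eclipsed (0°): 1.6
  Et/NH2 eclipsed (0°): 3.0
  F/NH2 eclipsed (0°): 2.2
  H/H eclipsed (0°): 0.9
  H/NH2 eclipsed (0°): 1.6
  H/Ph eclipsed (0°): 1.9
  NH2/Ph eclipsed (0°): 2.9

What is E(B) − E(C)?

+1.2 kcal/mol

B (eclipsed): Ph–CH3 eclipsed, H–H eclipsed, Et–NH2 eclipsed; 3.7 + 0.9 + 3.0 = 7.6 kcal/mol.
C (eclipsed): Ph–NH2 eclipsed, H–CH3 eclipsed, Et–H eclipsed; 2.9 + 1.9 + 1.6 = 6.4 kcal/mol.
E(B) − E(C) = 7.6 − 6.4 = +1.2 kcal/mol.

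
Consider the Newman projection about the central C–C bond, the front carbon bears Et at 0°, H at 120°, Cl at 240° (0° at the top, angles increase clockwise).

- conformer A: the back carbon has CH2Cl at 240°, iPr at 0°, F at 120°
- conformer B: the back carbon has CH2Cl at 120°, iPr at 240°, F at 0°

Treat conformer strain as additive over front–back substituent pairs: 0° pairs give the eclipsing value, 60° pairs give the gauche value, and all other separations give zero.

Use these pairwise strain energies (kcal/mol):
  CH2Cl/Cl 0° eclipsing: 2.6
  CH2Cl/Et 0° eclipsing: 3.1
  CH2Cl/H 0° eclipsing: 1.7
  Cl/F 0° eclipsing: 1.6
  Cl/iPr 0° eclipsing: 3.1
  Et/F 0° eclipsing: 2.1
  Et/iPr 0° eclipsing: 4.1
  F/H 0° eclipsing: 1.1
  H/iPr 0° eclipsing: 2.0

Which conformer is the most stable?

A (eclipsed): Et–iPr eclipsed, H–F eclipsed, Cl–CH2Cl eclipsed; 4.1 + 1.1 + 2.6 = 7.8 kcal/mol.
B (eclipsed): Et–F eclipsed, H–CH2Cl eclipsed, Cl–iPr eclipsed; 2.1 + 1.7 + 3.1 = 6.9 kcal/mol.
B has the lowest total (6.9 kcal/mol).

B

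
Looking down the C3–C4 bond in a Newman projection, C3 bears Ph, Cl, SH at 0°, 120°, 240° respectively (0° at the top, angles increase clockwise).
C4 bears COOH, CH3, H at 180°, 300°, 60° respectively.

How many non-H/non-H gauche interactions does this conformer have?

4

Non-H gauche pairs: Ph(0°)/CH3(300°); Cl(120°)/COOH(180°); SH(240°)/COOH(180°); SH(240°)/CH3(300°) — 4 interactions.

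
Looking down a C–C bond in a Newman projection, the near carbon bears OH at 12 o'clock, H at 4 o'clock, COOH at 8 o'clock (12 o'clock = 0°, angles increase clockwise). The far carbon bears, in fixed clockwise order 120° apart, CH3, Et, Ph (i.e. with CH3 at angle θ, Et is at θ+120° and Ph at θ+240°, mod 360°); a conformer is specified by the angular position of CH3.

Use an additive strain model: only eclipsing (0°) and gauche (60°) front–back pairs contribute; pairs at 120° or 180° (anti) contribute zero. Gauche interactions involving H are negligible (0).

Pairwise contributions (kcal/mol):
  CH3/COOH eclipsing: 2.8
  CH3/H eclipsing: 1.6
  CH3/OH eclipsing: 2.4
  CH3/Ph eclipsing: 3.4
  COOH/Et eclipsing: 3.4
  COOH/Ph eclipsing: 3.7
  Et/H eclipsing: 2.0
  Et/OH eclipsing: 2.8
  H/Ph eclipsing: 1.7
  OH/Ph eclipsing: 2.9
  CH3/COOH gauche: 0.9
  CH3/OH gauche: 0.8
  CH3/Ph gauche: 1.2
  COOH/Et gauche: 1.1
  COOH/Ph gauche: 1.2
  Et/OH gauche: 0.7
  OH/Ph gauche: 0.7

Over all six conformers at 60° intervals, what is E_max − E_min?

CH3 at 0° is eclipsed. OH at 0° is eclipsed with CH3 at 0° (2.4); H at 120° is eclipsed with Et at 120° (2.0); COOH at 240° is eclipsed with Ph at 240° (3.7). Total 8.1 kcal/mol.
CH3 at 60° is staggered. OH at 0° is gauche with CH3 at 60° (0.8); OH at 0° is gauche with Ph at 300° (0.7); COOH at 240° is gauche with Et at 180° (1.1); COOH at 240° is gauche with Ph at 300° (1.2). Total 3.8 kcal/mol.
CH3 at 120° is eclipsed. OH at 0° is eclipsed with Ph at 0° (2.9); H at 120° is eclipsed with CH3 at 120° (1.6); COOH at 240° is eclipsed with Et at 240° (3.4). Total 7.9 kcal/mol.
CH3 at 180° is staggered. OH at 0° is gauche with Et at 300° (0.7); OH at 0° is gauche with Ph at 60° (0.7); COOH at 240° is gauche with CH3 at 180° (0.9); COOH at 240° is gauche with Et at 300° (1.1). Total 3.4 kcal/mol.
CH3 at 240° is eclipsed. OH at 0° is eclipsed with Et at 0° (2.8); H at 120° is eclipsed with Ph at 120° (1.7); COOH at 240° is eclipsed with CH3 at 240° (2.8). Total 7.3 kcal/mol.
CH3 at 300° is staggered. OH at 0° is gauche with CH3 at 300° (0.8); OH at 0° is gauche with Et at 60° (0.7); COOH at 240° is gauche with CH3 at 300° (0.9); COOH at 240° is gauche with Ph at 180° (1.2). Total 3.6 kcal/mol.
Max at 0° (8.1 kcal/mol), min at 180° (3.4 kcal/mol); barrier = 4.7 kcal/mol.

4.7 kcal/mol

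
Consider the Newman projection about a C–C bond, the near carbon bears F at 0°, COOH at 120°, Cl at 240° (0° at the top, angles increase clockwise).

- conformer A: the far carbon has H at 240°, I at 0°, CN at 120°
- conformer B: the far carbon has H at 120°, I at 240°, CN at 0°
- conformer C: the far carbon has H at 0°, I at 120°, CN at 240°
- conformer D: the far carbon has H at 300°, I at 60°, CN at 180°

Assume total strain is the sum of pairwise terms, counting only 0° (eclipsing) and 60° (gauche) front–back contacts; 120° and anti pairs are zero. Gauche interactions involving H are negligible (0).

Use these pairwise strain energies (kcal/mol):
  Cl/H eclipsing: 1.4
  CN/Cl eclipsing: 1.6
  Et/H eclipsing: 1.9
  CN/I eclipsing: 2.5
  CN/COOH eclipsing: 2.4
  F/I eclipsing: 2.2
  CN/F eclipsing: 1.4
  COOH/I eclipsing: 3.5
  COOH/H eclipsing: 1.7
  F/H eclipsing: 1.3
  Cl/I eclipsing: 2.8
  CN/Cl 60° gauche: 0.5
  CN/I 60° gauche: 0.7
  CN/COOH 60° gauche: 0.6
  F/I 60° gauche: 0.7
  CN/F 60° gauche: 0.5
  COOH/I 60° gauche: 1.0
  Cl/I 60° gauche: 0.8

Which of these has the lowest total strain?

A (eclipsed): F(0°)/I(0°) eclipsed 2.2; COOH(120°)/CN(120°) eclipsed 2.4; Cl(240°)/H(240°) eclipsed 1.4 → 6.0 kcal/mol.
B (eclipsed): F(0°)/CN(0°) eclipsed 1.4; COOH(120°)/H(120°) eclipsed 1.7; Cl(240°)/I(240°) eclipsed 2.8 → 5.9 kcal/mol.
C (eclipsed): F(0°)/H(0°) eclipsed 1.3; COOH(120°)/I(120°) eclipsed 3.5; Cl(240°)/CN(240°) eclipsed 1.6 → 6.4 kcal/mol.
D (staggered): F(0°)/I(60°) gauche 0.7; COOH(120°)/I(60°) gauche 1.0; COOH(120°)/CN(180°) gauche 0.6; Cl(240°)/CN(180°) gauche 0.5 → 2.8 kcal/mol.
D has the lowest total (2.8 kcal/mol).

D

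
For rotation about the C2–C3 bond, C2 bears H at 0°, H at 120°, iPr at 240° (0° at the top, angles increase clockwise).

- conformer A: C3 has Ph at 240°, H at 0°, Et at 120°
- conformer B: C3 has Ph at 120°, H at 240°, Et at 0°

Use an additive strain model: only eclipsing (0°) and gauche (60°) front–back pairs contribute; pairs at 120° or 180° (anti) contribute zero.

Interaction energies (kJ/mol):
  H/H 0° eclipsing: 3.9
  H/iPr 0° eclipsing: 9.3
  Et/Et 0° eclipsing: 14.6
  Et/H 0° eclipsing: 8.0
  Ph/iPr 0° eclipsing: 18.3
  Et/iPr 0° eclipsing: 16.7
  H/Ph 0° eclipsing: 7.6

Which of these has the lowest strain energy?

A (eclipsed): H(0°)/H(0°) eclipsed 3.9; H(120°)/Et(120°) eclipsed 8.0; iPr(240°)/Ph(240°) eclipsed 18.3 → 30.2 kJ/mol.
B (eclipsed): H(0°)/Et(0°) eclipsed 8.0; H(120°)/Ph(120°) eclipsed 7.6; iPr(240°)/H(240°) eclipsed 9.3 → 24.9 kJ/mol.
B has the lowest total (24.9 kJ/mol).

B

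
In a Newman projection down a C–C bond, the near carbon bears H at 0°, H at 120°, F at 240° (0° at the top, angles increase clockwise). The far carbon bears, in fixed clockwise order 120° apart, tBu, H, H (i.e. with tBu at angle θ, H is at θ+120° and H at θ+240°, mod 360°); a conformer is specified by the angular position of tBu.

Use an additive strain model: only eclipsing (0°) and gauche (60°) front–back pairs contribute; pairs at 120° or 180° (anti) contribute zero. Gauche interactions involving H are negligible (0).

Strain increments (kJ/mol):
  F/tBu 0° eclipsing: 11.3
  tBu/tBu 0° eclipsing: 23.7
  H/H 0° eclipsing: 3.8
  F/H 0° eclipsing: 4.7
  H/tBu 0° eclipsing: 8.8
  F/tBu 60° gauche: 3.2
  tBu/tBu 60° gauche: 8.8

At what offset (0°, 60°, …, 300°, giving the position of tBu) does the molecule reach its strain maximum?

240°

tBu at 0° is eclipsed. H at 0° is eclipsed with tBu at 0° (8.8); H at 120° is eclipsed with H at 120° (3.8); F at 240° is eclipsed with H at 240° (4.7). Total 17.3 kJ/mol.
tBu at 60° (staggered): no non-H gauche contacts → 0.0 kJ/mol.
tBu at 120° is eclipsed. H at 0° is eclipsed with H at 0° (3.8); H at 120° is eclipsed with tBu at 120° (8.8); F at 240° is eclipsed with H at 240° (4.7). Total 17.3 kJ/mol.
tBu at 180° is staggered. F at 240° is gauche with tBu at 180° (3.2). Total 3.2 kJ/mol.
tBu at 240° is eclipsed. H at 0° is eclipsed with H at 0° (3.8); H at 120° is eclipsed with H at 120° (3.8); F at 240° is eclipsed with tBu at 240° (11.3). Total 18.9 kJ/mol.
tBu at 300° is staggered. F at 240° is gauche with tBu at 300° (3.2). Total 3.2 kJ/mol.
The maximum (18.9 kJ/mol) occurs with tBu at 240°.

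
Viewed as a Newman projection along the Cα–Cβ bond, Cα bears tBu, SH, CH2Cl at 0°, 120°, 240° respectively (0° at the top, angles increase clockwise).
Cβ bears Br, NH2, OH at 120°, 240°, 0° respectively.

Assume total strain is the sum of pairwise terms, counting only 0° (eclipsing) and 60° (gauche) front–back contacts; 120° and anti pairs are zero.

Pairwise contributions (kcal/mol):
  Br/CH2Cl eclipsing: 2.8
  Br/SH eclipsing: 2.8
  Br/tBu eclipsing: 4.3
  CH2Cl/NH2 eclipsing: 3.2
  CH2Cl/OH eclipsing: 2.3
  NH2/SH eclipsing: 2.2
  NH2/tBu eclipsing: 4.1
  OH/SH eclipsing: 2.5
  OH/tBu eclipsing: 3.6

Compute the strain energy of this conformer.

9.6 kcal/mol

This conformer (eclipsed): tBu–OH eclipsed, SH–Br eclipsed, CH2Cl–NH2 eclipsed; 3.6 + 2.8 + 3.2 = 9.6 kcal/mol.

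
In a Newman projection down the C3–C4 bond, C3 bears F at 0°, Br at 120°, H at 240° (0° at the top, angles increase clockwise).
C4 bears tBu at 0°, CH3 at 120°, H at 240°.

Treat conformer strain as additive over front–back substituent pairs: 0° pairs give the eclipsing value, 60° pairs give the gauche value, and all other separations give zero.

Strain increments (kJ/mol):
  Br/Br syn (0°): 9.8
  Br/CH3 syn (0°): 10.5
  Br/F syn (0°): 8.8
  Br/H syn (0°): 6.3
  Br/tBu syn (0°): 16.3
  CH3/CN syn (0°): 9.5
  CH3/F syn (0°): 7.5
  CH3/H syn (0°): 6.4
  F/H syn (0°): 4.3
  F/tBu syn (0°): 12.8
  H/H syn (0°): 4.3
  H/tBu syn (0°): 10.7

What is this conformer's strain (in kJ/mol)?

This conformer (eclipsed): F(0°)/tBu(0°) eclipsed 12.8; Br(120°)/CH3(120°) eclipsed 10.5; H(240°)/H(240°) eclipsed 4.3 → 27.6 kJ/mol.

27.6 kJ/mol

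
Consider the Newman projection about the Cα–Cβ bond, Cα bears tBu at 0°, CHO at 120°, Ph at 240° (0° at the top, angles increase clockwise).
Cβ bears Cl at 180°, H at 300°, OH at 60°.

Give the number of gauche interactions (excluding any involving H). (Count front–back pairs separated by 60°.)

4

Non-H gauche pairs: tBu(0°)/OH(60°); CHO(120°)/Cl(180°); CHO(120°)/OH(60°); Ph(240°)/Cl(180°) — 4 interactions.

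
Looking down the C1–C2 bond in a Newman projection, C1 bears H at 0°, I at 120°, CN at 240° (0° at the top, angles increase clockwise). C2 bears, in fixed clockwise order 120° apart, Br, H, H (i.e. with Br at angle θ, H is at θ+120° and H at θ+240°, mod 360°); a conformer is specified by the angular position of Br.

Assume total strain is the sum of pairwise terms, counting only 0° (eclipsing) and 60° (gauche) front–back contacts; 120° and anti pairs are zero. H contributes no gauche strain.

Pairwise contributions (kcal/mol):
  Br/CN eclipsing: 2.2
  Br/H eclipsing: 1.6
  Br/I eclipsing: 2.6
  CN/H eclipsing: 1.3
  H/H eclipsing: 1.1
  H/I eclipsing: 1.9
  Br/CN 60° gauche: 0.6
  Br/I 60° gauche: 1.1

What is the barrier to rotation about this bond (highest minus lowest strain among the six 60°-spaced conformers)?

4.6 kcal/mol

Br at 0° is eclipsed. H at 0° is eclipsed with Br at 0° (1.6); I at 120° is eclipsed with H at 120° (1.9); CN at 240° is eclipsed with H at 240° (1.3). Total 4.8 kcal/mol.
Br at 60° is staggered. I at 120° is gauche with Br at 60° (1.1). Total 1.1 kcal/mol.
Br at 120° is eclipsed. H at 0° is eclipsed with H at 0° (1.1); I at 120° is eclipsed with Br at 120° (2.6); CN at 240° is eclipsed with H at 240° (1.3). Total 5.0 kcal/mol.
Br at 180° is staggered. I at 120° is gauche with Br at 180° (1.1); CN at 240° is gauche with Br at 180° (0.6). Total 1.7 kcal/mol.
Br at 240° is eclipsed. H at 0° is eclipsed with H at 0° (1.1); I at 120° is eclipsed with H at 120° (1.9); CN at 240° is eclipsed with Br at 240° (2.2). Total 5.2 kcal/mol.
Br at 300° is staggered. CN at 240° is gauche with Br at 300° (0.6). Total 0.6 kcal/mol.
Max at 240° (5.2 kcal/mol), min at 300° (0.6 kcal/mol); barrier = 4.6 kcal/mol.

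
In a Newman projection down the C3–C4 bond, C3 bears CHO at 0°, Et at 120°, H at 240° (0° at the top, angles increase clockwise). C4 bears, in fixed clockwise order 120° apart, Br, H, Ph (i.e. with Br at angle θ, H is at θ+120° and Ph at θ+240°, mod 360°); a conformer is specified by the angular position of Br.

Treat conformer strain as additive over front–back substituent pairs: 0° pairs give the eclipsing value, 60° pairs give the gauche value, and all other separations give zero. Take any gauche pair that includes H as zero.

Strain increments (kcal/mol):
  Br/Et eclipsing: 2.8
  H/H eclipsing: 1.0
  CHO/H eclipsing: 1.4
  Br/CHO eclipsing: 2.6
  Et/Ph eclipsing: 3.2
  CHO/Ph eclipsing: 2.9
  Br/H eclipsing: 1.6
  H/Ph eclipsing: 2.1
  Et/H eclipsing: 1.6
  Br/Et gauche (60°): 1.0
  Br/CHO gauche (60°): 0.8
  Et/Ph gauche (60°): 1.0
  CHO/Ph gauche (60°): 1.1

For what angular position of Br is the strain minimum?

Br at 0° is eclipsed. CHO at 0° is eclipsed with Br at 0° (2.6); Et at 120° is eclipsed with H at 120° (1.6); H at 240° is eclipsed with Ph at 240° (2.1). Total 6.3 kcal/mol.
Br at 60° is staggered. CHO at 0° is gauche with Br at 60° (0.8); CHO at 0° is gauche with Ph at 300° (1.1); Et at 120° is gauche with Br at 60° (1.0). Total 2.9 kcal/mol.
Br at 120° is eclipsed. CHO at 0° is eclipsed with Ph at 0° (2.9); Et at 120° is eclipsed with Br at 120° (2.8); H at 240° is eclipsed with H at 240° (1.0). Total 6.7 kcal/mol.
Br at 180° is staggered. CHO at 0° is gauche with Ph at 60° (1.1); Et at 120° is gauche with Br at 180° (1.0); Et at 120° is gauche with Ph at 60° (1.0). Total 3.1 kcal/mol.
Br at 240° is eclipsed. CHO at 0° is eclipsed with H at 0° (1.4); Et at 120° is eclipsed with Ph at 120° (3.2); H at 240° is eclipsed with Br at 240° (1.6). Total 6.2 kcal/mol.
Br at 300° is staggered. CHO at 0° is gauche with Br at 300° (0.8); Et at 120° is gauche with Ph at 180° (1.0). Total 1.8 kcal/mol.
The minimum (1.8 kcal/mol) occurs with Br at 300°.

300°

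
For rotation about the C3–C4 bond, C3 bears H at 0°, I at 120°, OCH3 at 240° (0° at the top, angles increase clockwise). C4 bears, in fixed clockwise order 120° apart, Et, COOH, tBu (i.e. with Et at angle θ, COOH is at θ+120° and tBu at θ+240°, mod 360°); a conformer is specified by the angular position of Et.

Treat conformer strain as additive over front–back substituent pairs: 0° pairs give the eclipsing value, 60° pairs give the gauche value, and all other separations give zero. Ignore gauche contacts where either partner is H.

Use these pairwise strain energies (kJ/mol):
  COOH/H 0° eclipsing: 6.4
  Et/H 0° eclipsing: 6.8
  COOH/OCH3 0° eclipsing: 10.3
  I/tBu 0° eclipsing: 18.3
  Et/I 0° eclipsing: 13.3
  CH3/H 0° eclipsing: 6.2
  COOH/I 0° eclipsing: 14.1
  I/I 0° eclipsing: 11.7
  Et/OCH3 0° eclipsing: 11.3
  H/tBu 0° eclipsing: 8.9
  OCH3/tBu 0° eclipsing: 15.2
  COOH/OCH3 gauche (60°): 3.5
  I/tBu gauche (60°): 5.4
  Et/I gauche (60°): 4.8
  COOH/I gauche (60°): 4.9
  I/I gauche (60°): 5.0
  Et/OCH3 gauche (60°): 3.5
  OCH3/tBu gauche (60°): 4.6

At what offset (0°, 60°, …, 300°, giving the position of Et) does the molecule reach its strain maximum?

Et at 0° is eclipsed. H at 0° is eclipsed with Et at 0° (6.8); I at 120° is eclipsed with COOH at 120° (14.1); OCH3 at 240° is eclipsed with tBu at 240° (15.2). Total 36.1 kJ/mol.
Et at 60° is staggered. I at 120° is gauche with Et at 60° (4.8); I at 120° is gauche with COOH at 180° (4.9); OCH3 at 240° is gauche with COOH at 180° (3.5); OCH3 at 240° is gauche with tBu at 300° (4.6). Total 17.8 kJ/mol.
Et at 120° is eclipsed. H at 0° is eclipsed with tBu at 0° (8.9); I at 120° is eclipsed with Et at 120° (13.3); OCH3 at 240° is eclipsed with COOH at 240° (10.3). Total 32.5 kJ/mol.
Et at 180° is staggered. I at 120° is gauche with Et at 180° (4.8); I at 120° is gauche with tBu at 60° (5.4); OCH3 at 240° is gauche with Et at 180° (3.5); OCH3 at 240° is gauche with COOH at 300° (3.5). Total 17.2 kJ/mol.
Et at 240° is eclipsed. H at 0° is eclipsed with COOH at 0° (6.4); I at 120° is eclipsed with tBu at 120° (18.3); OCH3 at 240° is eclipsed with Et at 240° (11.3). Total 36.0 kJ/mol.
Et at 300° is staggered. I at 120° is gauche with COOH at 60° (4.9); I at 120° is gauche with tBu at 180° (5.4); OCH3 at 240° is gauche with Et at 300° (3.5); OCH3 at 240° is gauche with tBu at 180° (4.6). Total 18.4 kJ/mol.
The maximum (36.1 kJ/mol) occurs with Et at 0°.

0°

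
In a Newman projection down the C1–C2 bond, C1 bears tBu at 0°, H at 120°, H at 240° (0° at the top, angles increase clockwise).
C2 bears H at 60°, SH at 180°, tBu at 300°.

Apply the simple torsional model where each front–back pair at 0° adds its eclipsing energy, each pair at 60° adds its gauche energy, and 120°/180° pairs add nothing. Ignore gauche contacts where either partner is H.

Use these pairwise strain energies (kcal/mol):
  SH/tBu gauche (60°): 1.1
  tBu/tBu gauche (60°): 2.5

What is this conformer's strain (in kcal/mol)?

2.5 kcal/mol

This conformer (staggered): tBu–tBu gauche; 2.5 = 2.5 kcal/mol.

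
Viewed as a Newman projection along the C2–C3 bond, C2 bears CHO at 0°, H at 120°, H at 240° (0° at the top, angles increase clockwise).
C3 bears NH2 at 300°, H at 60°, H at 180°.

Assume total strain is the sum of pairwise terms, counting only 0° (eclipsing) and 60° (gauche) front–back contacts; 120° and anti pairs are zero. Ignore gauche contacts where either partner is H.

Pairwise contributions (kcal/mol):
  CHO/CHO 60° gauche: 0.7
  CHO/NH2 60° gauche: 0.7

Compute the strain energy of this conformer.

This conformer (staggered): CHO–NH2 gauche; 0.7 = 0.7 kcal/mol.

0.7 kcal/mol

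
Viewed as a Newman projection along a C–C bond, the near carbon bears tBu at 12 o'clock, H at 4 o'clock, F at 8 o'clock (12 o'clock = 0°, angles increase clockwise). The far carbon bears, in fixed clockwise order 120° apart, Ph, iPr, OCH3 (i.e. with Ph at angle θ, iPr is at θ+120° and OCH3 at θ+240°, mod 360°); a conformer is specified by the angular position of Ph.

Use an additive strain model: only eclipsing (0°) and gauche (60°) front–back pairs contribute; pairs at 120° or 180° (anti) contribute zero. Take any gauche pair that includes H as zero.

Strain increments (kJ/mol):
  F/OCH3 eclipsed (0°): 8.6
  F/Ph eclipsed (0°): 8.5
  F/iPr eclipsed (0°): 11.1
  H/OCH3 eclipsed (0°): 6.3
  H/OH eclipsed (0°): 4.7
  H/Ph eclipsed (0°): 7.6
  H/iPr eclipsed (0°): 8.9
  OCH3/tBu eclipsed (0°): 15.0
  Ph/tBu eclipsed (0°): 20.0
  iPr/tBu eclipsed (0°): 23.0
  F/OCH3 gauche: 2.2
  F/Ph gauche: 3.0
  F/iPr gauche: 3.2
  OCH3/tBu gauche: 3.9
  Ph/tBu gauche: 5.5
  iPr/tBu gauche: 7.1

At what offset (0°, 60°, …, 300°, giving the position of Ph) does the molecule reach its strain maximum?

240°

Ph at 0° (eclipsed): tBu–Ph eclipsed, H–iPr eclipsed, F–OCH3 eclipsed; 20.0 + 8.9 + 8.6 = 37.5 kJ/mol.
Ph at 60° (staggered): tBu–Ph gauche, tBu–OCH3 gauche, F–iPr gauche, F–OCH3 gauche; 5.5 + 3.9 + 3.2 + 2.2 = 14.8 kJ/mol.
Ph at 120° (eclipsed): tBu–OCH3 eclipsed, H–Ph eclipsed, F–iPr eclipsed; 15.0 + 7.6 + 11.1 = 33.7 kJ/mol.
Ph at 180° (staggered): tBu–iPr gauche, tBu–OCH3 gauche, F–Ph gauche, F–iPr gauche; 7.1 + 3.9 + 3.0 + 3.2 = 17.2 kJ/mol.
Ph at 240° (eclipsed): tBu–iPr eclipsed, H–OCH3 eclipsed, F–Ph eclipsed; 23.0 + 6.3 + 8.5 = 37.8 kJ/mol.
Ph at 300° (staggered): tBu–Ph gauche, tBu–iPr gauche, F–Ph gauche, F–OCH3 gauche; 5.5 + 7.1 + 3.0 + 2.2 = 17.8 kJ/mol.
The maximum (37.8 kJ/mol) occurs with Ph at 240°.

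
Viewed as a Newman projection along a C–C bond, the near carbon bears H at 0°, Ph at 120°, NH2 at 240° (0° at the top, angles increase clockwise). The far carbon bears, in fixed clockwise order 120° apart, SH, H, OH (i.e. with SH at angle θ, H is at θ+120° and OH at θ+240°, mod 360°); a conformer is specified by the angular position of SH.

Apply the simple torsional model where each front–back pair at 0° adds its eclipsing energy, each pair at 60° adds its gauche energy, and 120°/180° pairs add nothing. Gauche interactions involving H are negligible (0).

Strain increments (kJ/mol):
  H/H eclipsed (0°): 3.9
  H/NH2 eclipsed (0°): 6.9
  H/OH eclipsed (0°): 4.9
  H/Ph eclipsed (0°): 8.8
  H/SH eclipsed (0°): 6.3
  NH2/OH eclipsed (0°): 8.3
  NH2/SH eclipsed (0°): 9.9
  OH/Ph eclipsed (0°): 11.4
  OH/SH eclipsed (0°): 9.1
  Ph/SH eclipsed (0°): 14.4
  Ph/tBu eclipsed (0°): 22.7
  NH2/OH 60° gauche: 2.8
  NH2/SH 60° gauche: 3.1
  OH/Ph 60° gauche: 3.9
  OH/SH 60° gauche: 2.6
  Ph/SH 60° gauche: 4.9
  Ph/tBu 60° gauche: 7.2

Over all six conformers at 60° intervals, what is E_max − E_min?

18.5 kJ/mol

SH at 0° (eclipsed): H(0°)/SH(0°) eclipsed 6.3; Ph(120°)/H(120°) eclipsed 8.8; NH2(240°)/OH(240°) eclipsed 8.3 → 23.4 kJ/mol.
SH at 60° (staggered): Ph(120°)/SH(60°) gauche 4.9; NH2(240°)/OH(300°) gauche 2.8 → 7.7 kJ/mol.
SH at 120° (eclipsed): H(0°)/OH(0°) eclipsed 4.9; Ph(120°)/SH(120°) eclipsed 14.4; NH2(240°)/H(240°) eclipsed 6.9 → 26.2 kJ/mol.
SH at 180° (staggered): Ph(120°)/SH(180°) gauche 4.9; Ph(120°)/OH(60°) gauche 3.9; NH2(240°)/SH(180°) gauche 3.1 → 11.9 kJ/mol.
SH at 240° (eclipsed): H(0°)/H(0°) eclipsed 3.9; Ph(120°)/OH(120°) eclipsed 11.4; NH2(240°)/SH(240°) eclipsed 9.9 → 25.2 kJ/mol.
SH at 300° (staggered): Ph(120°)/OH(180°) gauche 3.9; NH2(240°)/SH(300°) gauche 3.1; NH2(240°)/OH(180°) gauche 2.8 → 9.8 kJ/mol.
Max at 120° (26.2 kJ/mol), min at 60° (7.7 kJ/mol); barrier = 18.5 kJ/mol.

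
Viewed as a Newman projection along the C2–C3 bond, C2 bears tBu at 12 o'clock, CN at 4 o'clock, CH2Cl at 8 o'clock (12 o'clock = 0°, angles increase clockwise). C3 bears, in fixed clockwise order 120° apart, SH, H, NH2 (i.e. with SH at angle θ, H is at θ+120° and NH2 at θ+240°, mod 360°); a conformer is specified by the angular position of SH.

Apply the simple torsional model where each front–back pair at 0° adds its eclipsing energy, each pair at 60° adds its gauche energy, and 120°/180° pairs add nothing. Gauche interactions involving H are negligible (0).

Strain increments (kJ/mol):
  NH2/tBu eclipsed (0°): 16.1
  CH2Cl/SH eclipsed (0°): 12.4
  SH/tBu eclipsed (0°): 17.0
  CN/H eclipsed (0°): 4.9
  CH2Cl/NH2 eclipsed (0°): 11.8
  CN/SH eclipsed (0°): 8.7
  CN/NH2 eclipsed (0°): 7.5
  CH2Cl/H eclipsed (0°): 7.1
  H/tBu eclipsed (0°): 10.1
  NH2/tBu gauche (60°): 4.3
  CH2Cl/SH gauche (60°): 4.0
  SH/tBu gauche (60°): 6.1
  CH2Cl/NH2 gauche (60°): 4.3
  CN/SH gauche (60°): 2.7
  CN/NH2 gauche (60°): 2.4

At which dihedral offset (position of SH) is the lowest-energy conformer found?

180°

SH at 0° (eclipsed): tBu–SH eclipsed, CN–H eclipsed, CH2Cl–NH2 eclipsed; 17.0 + 4.9 + 11.8 = 33.7 kJ/mol.
SH at 60° (staggered): tBu–SH gauche, tBu–NH2 gauche, CN–SH gauche, CH2Cl–NH2 gauche; 6.1 + 4.3 + 2.7 + 4.3 = 17.4 kJ/mol.
SH at 120° (eclipsed): tBu–NH2 eclipsed, CN–SH eclipsed, CH2Cl–H eclipsed; 16.1 + 8.7 + 7.1 = 31.9 kJ/mol.
SH at 180° (staggered): tBu–NH2 gauche, CN–SH gauche, CN–NH2 gauche, CH2Cl–SH gauche; 4.3 + 2.7 + 2.4 + 4.0 = 13.4 kJ/mol.
SH at 240° (eclipsed): tBu–H eclipsed, CN–NH2 eclipsed, CH2Cl–SH eclipsed; 10.1 + 7.5 + 12.4 = 30.0 kJ/mol.
SH at 300° (staggered): tBu–SH gauche, CN–NH2 gauche, CH2Cl–SH gauche, CH2Cl–NH2 gauche; 6.1 + 2.4 + 4.0 + 4.3 = 16.8 kJ/mol.
The minimum (13.4 kJ/mol) occurs with SH at 180°.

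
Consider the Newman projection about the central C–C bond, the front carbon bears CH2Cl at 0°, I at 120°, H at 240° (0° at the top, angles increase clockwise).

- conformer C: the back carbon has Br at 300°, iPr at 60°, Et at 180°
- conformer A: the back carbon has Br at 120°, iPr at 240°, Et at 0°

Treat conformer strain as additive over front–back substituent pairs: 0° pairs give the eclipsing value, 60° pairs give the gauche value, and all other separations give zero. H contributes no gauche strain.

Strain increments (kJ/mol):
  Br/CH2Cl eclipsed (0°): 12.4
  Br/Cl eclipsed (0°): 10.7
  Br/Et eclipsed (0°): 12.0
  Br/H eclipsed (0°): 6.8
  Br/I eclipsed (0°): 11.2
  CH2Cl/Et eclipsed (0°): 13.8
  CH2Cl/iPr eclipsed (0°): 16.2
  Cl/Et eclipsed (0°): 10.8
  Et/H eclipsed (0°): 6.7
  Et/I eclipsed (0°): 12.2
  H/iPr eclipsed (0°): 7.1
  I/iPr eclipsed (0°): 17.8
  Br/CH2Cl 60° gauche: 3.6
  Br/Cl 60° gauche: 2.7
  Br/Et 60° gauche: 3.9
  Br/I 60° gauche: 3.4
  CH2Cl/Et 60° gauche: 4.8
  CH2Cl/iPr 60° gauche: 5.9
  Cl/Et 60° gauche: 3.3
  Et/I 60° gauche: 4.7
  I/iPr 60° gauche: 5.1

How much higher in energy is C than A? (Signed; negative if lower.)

C (staggered): CH2Cl–Br gauche, CH2Cl–iPr gauche, I–iPr gauche, I–Et gauche; 3.6 + 5.9 + 5.1 + 4.7 = 19.3 kJ/mol.
A (eclipsed): CH2Cl–Et eclipsed, I–Br eclipsed, H–iPr eclipsed; 13.8 + 11.2 + 7.1 = 32.1 kJ/mol.
E(C) − E(A) = 19.3 − 32.1 = -12.8 kJ/mol.

-12.8 kJ/mol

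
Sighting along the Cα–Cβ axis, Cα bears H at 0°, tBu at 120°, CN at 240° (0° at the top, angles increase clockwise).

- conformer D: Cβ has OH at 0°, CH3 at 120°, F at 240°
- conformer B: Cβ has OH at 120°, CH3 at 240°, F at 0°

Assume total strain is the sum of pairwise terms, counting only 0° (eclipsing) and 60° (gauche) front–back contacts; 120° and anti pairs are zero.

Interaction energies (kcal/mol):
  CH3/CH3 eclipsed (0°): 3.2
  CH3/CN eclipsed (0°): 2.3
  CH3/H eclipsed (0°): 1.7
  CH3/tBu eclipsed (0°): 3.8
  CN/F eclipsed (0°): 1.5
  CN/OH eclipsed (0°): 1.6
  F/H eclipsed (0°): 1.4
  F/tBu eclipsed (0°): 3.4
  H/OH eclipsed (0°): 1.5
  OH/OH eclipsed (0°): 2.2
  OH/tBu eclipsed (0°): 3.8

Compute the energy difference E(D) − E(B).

D (eclipsed): H(0°)/OH(0°) eclipsed 1.5; tBu(120°)/CH3(120°) eclipsed 3.8; CN(240°)/F(240°) eclipsed 1.5 → 6.8 kcal/mol.
B (eclipsed): H(0°)/F(0°) eclipsed 1.4; tBu(120°)/OH(120°) eclipsed 3.8; CN(240°)/CH3(240°) eclipsed 2.3 → 7.5 kcal/mol.
E(D) − E(B) = 6.8 − 7.5 = -0.7 kcal/mol.

-0.7 kcal/mol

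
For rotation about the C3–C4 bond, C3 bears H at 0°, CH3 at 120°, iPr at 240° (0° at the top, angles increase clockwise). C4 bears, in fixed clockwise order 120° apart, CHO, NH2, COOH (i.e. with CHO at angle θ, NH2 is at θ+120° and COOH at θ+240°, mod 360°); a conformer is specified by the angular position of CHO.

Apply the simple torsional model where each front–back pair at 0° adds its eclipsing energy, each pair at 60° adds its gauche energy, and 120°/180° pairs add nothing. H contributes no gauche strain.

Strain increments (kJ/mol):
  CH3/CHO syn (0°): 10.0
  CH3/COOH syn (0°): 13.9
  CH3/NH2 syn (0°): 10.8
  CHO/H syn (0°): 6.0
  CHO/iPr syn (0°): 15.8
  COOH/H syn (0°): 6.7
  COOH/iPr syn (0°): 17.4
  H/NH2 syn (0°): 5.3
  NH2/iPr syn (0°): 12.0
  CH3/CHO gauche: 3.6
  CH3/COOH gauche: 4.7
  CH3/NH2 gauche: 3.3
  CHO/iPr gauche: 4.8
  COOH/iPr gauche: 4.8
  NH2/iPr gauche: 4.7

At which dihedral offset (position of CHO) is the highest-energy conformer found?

240°

CHO at 0° (eclipsed): H(0°)/CHO(0°) eclipsed 6.0; CH3(120°)/NH2(120°) eclipsed 10.8; iPr(240°)/COOH(240°) eclipsed 17.4 → 34.2 kJ/mol.
CHO at 60° (staggered): CH3(120°)/CHO(60°) gauche 3.6; CH3(120°)/NH2(180°) gauche 3.3; iPr(240°)/NH2(180°) gauche 4.7; iPr(240°)/COOH(300°) gauche 4.8 → 16.4 kJ/mol.
CHO at 120° (eclipsed): H(0°)/COOH(0°) eclipsed 6.7; CH3(120°)/CHO(120°) eclipsed 10.0; iPr(240°)/NH2(240°) eclipsed 12.0 → 28.7 kJ/mol.
CHO at 180° (staggered): CH3(120°)/CHO(180°) gauche 3.6; CH3(120°)/COOH(60°) gauche 4.7; iPr(240°)/CHO(180°) gauche 4.8; iPr(240°)/NH2(300°) gauche 4.7 → 17.8 kJ/mol.
CHO at 240° (eclipsed): H(0°)/NH2(0°) eclipsed 5.3; CH3(120°)/COOH(120°) eclipsed 13.9; iPr(240°)/CHO(240°) eclipsed 15.8 → 35.0 kJ/mol.
CHO at 300° (staggered): CH3(120°)/NH2(60°) gauche 3.3; CH3(120°)/COOH(180°) gauche 4.7; iPr(240°)/CHO(300°) gauche 4.8; iPr(240°)/COOH(180°) gauche 4.8 → 17.6 kJ/mol.
The maximum (35.0 kJ/mol) occurs with CHO at 240°.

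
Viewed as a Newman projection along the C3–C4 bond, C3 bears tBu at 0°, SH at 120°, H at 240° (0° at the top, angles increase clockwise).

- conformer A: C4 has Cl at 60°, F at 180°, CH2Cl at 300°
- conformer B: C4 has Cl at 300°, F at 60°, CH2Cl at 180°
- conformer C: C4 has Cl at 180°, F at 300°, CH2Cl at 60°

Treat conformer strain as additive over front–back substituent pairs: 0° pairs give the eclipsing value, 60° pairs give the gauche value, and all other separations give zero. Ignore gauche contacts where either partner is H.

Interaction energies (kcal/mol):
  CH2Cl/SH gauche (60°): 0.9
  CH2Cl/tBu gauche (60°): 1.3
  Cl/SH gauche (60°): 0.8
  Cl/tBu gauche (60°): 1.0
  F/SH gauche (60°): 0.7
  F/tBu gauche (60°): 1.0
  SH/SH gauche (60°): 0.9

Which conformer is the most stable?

A is staggered. tBu at 0° is gauche with Cl at 60° (1.0); tBu at 0° is gauche with CH2Cl at 300° (1.3); SH at 120° is gauche with Cl at 60° (0.8); SH at 120° is gauche with F at 180° (0.7). Total 3.8 kcal/mol.
B is staggered. tBu at 0° is gauche with Cl at 300° (1.0); tBu at 0° is gauche with F at 60° (1.0); SH at 120° is gauche with F at 60° (0.7); SH at 120° is gauche with CH2Cl at 180° (0.9). Total 3.6 kcal/mol.
C is staggered. tBu at 0° is gauche with F at 300° (1.0); tBu at 0° is gauche with CH2Cl at 60° (1.3); SH at 120° is gauche with Cl at 180° (0.8); SH at 120° is gauche with CH2Cl at 60° (0.9). Total 4.0 kcal/mol.
B has the lowest total (3.6 kcal/mol).

B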